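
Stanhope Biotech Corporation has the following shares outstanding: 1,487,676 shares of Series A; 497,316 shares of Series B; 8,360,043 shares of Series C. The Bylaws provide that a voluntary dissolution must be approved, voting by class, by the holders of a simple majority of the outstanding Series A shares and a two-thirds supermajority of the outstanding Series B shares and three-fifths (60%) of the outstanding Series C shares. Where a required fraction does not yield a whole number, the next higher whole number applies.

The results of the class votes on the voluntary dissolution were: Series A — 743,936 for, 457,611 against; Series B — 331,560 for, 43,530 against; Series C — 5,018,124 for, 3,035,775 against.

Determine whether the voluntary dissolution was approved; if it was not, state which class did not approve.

Approved — every class gave the required vote.

Series A: a majority of 1487676 is 743839; 743,839 required, 743,936 in favor — approved.
Series B: 2/3 of 497316 = 331544; 331,544 required, 331,560 in favor — approved.
Series C: 3/5 of 8360043 = 5016025.80, rounded up to 5016026; 5,016,026 required, 5,018,124 in favor — approved.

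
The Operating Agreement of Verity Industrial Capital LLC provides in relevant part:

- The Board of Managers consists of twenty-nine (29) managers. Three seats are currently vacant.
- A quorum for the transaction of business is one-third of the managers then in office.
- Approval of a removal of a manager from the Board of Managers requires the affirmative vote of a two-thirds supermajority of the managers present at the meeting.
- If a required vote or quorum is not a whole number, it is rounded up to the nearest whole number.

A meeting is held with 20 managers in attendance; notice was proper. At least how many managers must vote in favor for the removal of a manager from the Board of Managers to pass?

14

The removal of a manager from the Board of Managers requires two-thirds of the managers present (20).
2/3 of 20 = 13.33, rounded up to 14.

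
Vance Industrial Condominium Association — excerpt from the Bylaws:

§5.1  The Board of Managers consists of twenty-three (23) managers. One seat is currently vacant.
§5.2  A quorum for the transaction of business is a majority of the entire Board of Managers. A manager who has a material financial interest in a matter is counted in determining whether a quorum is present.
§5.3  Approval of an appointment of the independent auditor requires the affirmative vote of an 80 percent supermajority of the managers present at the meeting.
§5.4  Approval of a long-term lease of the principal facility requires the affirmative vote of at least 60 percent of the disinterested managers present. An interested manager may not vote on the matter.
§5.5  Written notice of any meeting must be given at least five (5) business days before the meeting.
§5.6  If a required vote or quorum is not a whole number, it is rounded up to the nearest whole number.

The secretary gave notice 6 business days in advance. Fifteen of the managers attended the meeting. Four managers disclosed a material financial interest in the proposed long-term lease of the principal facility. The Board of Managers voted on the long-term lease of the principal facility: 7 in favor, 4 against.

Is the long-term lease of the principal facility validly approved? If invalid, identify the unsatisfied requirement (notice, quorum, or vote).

Valid — all requirements satisfied.

Notice: 6 business days given; 5 required (6 ≥ 5). Satisfied.
Quorum: 15 present (interested managers count toward quorum); quorum is 12. Satisfied.
Vote: the long-term lease of the principal facility requires three-fifths of the disinterested managers present (15 − 4 = 11). 3/5 of 11 = 6.60, rounded up to 7, so 7 affirmative votes are needed; 7 voted in favor. Satisfied.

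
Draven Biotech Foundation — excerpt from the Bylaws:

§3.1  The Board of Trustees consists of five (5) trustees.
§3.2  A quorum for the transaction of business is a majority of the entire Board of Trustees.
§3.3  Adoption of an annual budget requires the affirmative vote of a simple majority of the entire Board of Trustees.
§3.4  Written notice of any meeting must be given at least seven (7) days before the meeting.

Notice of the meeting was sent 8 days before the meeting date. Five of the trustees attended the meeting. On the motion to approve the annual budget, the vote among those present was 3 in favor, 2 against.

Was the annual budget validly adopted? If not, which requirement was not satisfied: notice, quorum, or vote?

Valid — all requirements satisfied.

Notice: 8 days given; 7 required (8 ≥ 7). Satisfied.
Quorum: 5 present; quorum is 3. Satisfied.
Vote: the annual budget requires a majority of the entire Board of Trustees (5). A majority of 5 is 3, so 3 affirmative votes are needed; 3 voted in favor. Satisfied.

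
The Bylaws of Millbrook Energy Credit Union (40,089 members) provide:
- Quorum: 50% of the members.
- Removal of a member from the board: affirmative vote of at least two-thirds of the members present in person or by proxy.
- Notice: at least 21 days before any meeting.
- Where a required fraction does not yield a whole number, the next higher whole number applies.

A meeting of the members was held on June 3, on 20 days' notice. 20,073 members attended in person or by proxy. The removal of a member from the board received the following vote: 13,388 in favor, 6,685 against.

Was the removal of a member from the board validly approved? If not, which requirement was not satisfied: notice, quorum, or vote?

Invalid — notice requirement not satisfied.

Notice: 20 days given; 21 required. Not satisfied.
Quorum: 50% of 40,089 = 20,044.50, rounded up to 20,045; 20,073 present. Satisfied.
Vote: requires two-thirds of those present (20,073); 2/3 of 20073 = 13382, so 13,382 needed; 13,388 in favor. Satisfied.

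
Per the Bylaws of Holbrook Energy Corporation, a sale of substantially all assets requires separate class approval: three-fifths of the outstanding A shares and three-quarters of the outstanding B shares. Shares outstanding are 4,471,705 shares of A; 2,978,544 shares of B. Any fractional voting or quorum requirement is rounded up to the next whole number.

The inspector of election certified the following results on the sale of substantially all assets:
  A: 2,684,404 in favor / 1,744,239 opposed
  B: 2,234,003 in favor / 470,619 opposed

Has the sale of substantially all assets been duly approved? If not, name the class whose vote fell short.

Approved — every class gave the required vote.

A: 3/5 of 4471705 = 2683023; 2,683,023 required, 2,684,404 in favor — approved.
B: 3/4 of 2978544 = 2233908; 2,233,908 required, 2,234,003 in favor — approved.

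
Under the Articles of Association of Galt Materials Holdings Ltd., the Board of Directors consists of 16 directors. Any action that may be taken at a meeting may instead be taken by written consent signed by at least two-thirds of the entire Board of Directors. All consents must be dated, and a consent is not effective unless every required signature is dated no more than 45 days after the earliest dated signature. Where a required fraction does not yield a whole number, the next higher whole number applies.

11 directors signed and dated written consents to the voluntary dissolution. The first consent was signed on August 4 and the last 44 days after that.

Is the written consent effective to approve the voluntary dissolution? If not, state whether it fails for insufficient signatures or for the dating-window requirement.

Signatures required: at least two-thirds of 16 — 2/3 of 16 = 10.67, rounded up to 11, so 11 needed; 11 signed. Sufficient.
Dating window: the latest signature is 44 days after the earliest; the limit is 45 days. Within the window.

Effective — both the signature and dating-window requirements are satisfied.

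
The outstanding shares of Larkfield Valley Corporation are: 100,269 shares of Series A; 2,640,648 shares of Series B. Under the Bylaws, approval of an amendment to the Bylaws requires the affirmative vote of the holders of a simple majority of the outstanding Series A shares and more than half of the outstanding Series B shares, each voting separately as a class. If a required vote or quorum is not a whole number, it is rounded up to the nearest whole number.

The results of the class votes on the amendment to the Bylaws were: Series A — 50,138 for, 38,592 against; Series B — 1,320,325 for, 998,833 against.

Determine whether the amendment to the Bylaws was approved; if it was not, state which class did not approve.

Approved — every class gave the required vote.

Series A: a majority of 100269 is 50135; 50,135 required, 50,138 in favor — approved.
Series B: a majority of 2640648 is 1320325; 1,320,325 required, 1,320,325 in favor — approved.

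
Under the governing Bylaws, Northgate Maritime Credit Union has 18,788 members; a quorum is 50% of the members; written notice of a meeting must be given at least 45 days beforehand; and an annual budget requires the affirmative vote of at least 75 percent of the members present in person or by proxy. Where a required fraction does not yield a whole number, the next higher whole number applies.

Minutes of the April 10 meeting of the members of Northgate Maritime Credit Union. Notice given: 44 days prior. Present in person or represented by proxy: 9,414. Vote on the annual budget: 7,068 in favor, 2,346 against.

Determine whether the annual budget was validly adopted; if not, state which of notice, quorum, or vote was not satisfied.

Notice: 44 days given; 45 required. Not satisfied.
Quorum: 50% of 18,788 = 9,394; 9,414 present. Satisfied.
Vote: requires three-fourths of those present (9,414); 3/4 of 9414 = 7060.50, rounded up to 7061, so 7,061 needed; 7,068 in favor. Satisfied.

Invalid — notice requirement not satisfied.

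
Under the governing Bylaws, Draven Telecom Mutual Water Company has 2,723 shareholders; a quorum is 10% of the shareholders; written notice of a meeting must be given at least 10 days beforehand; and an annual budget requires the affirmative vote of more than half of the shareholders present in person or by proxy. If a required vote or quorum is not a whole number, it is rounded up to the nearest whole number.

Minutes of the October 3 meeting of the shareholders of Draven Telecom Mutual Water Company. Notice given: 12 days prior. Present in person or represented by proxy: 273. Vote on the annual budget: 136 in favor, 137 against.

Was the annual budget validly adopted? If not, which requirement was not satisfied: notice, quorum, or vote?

Invalid — vote requirement not satisfied.

Notice: 12 days given; 10 required. Satisfied.
Quorum: 10% of 2,723 = 272.30, rounded up to 273; 273 present. Satisfied.
Vote: requires a majority of those present (273); a majority of 273 is 137, so 137 needed; 136 in favor. Not satisfied.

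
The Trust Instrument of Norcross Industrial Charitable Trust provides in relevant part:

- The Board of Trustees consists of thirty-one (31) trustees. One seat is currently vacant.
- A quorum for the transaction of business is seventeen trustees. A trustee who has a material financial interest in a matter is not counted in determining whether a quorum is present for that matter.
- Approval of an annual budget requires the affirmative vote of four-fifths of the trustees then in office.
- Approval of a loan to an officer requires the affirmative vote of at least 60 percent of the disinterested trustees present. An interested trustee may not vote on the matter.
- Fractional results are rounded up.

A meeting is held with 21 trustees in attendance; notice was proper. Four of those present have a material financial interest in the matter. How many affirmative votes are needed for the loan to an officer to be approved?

The loan to an officer requires three-fifths of the disinterested trustees present (21 − 4 = 17).
3/5 of 17 = 10.20, rounded up to 11.

11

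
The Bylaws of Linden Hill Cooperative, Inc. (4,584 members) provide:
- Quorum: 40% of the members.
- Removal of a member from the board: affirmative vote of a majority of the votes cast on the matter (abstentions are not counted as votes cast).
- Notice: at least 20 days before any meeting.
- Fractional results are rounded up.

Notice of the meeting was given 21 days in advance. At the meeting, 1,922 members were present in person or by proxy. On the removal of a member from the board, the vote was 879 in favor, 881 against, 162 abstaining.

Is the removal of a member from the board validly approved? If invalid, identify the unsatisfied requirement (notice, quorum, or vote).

Invalid — vote requirement not satisfied.

Notice: 21 days given; 20 required. Satisfied.
Quorum: 40% of 4,584 = 1,833.60, rounded up to 1,834; 1,922 present. Satisfied.
Vote: requires a majority of the votes cast (1,922 − 162 abstaining = 1,760); a majority of 1760 is 881, so 881 needed; 879 in favor. Not satisfied.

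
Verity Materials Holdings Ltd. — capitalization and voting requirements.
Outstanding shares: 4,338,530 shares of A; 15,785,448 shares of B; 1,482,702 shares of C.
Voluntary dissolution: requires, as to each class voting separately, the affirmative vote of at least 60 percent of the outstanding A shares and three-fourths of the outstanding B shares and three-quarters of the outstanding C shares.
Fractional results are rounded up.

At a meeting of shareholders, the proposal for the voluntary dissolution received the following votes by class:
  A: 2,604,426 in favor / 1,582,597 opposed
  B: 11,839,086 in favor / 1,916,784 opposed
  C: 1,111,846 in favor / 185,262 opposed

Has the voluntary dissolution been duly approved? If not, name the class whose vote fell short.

A: 3/5 of 4338530 = 2603118; 2,603,118 required, 2,604,426 in favor — approved.
B: 3/4 of 15785448 = 11839086; 11,839,086 required, 11,839,086 in favor — approved.
C: 3/4 of 1482702 = 1112026.50, rounded up to 1112027; 1,112,027 required, 1,111,846 in favor — not approved.

Not approved — the C shares did not give the required vote.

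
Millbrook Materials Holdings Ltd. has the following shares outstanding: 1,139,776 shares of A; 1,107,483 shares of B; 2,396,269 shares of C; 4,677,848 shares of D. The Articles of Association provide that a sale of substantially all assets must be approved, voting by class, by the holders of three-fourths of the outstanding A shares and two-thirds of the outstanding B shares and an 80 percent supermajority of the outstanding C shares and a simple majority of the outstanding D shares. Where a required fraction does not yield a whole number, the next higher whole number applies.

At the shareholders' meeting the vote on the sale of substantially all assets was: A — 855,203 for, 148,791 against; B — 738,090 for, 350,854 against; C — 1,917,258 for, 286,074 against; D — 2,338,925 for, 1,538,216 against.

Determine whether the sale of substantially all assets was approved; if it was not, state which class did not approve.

A: 3/4 of 1139776 = 854832; 854,832 required, 855,203 in favor — approved.
B: 2/3 of 1107483 = 738322; 738,322 required, 738,090 in favor — not approved.
C: 4/5 of 2396269 = 1917015.20, rounded up to 1917016; 1,917,016 required, 1,917,258 in favor — approved.
D: a majority of 4677848 is 2338925; 2,338,925 required, 2,338,925 in favor — approved.

Not approved — the B shares did not give the required vote.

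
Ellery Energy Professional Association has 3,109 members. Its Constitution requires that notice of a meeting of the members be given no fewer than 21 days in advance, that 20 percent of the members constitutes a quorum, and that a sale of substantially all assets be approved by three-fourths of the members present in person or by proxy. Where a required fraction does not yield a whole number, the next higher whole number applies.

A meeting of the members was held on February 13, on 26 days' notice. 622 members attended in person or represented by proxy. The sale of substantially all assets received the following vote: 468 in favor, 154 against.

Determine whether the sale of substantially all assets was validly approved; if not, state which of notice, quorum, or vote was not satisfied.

Notice: 26 days given; 21 required. Satisfied.
Quorum: 20% of 3,109 = 621.80, rounded up to 622; 622 present. Satisfied.
Vote: requires three-fourths of those present (622); 3/4 of 622 = 466.50, rounded up to 467, so 467 needed; 468 in favor. Satisfied.

Valid — all requirements satisfied.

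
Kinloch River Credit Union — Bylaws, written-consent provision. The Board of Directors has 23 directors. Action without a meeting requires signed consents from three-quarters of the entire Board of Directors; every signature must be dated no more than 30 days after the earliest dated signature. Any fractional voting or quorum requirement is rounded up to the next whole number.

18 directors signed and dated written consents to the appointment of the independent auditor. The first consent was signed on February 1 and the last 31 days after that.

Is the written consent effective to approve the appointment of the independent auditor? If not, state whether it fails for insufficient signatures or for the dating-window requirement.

Signatures required: three-quarters of 23 — 3/4 of 23 = 17.25, rounded up to 18, so 18 needed; 18 signed. Sufficient.
Dating window: the latest signature is 31 days after the earliest; the limit is 30 days. Outside the window.

Not effective — dating-window requirement not satisfied.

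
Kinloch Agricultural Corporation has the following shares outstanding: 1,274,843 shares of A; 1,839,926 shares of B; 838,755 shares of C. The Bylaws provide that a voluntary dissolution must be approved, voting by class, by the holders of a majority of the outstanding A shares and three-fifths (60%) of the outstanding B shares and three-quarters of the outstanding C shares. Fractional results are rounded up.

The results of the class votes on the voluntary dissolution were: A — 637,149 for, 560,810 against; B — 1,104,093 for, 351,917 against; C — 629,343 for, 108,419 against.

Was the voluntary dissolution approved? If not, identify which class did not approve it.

A: a majority of 1274843 is 637422; 637,422 required, 637,149 in favor — not approved.
B: 3/5 of 1839926 = 1103955.60, rounded up to 1103956; 1,103,956 required, 1,104,093 in favor — approved.
C: 3/4 of 838755 = 629066.25, rounded up to 629067; 629,067 required, 629,343 in favor — approved.

Not approved — the A shares did not give the required vote.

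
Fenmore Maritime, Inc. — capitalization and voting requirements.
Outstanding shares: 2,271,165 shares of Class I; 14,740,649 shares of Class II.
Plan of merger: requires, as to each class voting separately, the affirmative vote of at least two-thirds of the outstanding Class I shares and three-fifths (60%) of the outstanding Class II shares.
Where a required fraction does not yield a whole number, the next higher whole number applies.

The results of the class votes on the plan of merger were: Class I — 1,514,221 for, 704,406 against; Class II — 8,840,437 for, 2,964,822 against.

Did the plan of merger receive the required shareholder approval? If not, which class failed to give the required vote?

Not approved — the Class II shares did not give the required vote.

Class I: 2/3 of 2271165 = 1514110; 1,514,110 required, 1,514,221 in favor — approved.
Class II: 3/5 of 14740649 = 8844389.40, rounded up to 8844390; 8,844,390 required, 8,840,437 in favor — not approved.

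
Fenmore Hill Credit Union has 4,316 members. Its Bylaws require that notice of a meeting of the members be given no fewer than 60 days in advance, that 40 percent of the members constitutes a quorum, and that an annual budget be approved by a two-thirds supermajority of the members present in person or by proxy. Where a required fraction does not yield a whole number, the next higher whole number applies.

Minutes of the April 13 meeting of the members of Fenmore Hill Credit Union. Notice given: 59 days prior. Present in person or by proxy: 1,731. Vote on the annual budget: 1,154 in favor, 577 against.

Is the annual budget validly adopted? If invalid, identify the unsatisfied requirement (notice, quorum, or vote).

Invalid — notice requirement not satisfied.

Notice: 59 days given; 60 required. Not satisfied.
Quorum: 40% of 4,316 = 1,726.40, rounded up to 1,727; 1,731 present. Satisfied.
Vote: requires two-thirds of those present (1,731); 2/3 of 1731 = 1154, so 1,154 needed; 1,154 in favor. Satisfied.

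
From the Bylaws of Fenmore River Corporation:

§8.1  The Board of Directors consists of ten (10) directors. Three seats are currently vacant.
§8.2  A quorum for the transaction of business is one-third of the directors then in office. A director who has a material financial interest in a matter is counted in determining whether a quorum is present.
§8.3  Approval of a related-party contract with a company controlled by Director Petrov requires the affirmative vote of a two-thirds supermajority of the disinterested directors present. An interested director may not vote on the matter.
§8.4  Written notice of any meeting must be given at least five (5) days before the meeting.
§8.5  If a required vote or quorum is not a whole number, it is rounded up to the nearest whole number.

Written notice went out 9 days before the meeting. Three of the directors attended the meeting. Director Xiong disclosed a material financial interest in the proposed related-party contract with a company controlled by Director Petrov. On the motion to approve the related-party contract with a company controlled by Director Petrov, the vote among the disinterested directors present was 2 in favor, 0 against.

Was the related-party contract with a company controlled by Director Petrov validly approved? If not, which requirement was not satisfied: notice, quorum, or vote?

Notice: 9 days given; 5 required (9 ≥ 5). Satisfied.
Quorum: 3 present (interested directors count toward quorum); quorum is 3. Satisfied.
Vote: the related-party contract with a company controlled by Director Petrov requires two-thirds of the disinterested directors present (3 − 1 = 2). 2/3 of 2 = 1.33, rounded up to 2, so 2 affirmative votes are needed; 2 voted in favor. Satisfied.

Valid — all requirements satisfied.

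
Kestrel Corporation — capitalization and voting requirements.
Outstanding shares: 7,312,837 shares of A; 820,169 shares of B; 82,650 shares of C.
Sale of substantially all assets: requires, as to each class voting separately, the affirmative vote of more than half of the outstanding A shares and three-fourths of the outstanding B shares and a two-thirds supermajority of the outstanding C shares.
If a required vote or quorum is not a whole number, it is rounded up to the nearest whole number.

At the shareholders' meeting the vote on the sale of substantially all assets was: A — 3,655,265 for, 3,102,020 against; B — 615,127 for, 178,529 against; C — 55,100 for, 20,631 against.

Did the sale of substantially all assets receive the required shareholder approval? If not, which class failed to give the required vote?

Not approved — the A shares did not give the required vote.

A: a majority of 7312837 is 3656419; 3,656,419 required, 3,655,265 in favor — not approved.
B: 3/4 of 820169 = 615126.75, rounded up to 615127; 615,127 required, 615,127 in favor — approved.
C: 2/3 of 82650 = 55100; 55,100 required, 55,100 in favor — approved.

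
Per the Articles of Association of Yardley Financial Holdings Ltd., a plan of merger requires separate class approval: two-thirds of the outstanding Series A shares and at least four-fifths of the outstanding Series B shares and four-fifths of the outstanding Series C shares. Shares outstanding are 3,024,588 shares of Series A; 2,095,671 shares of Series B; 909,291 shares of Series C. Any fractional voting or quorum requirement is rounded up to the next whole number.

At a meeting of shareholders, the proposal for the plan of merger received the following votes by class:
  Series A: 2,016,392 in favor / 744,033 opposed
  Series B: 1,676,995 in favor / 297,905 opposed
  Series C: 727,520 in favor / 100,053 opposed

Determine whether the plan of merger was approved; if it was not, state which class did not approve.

Approved — every class gave the required vote.

Series A: 2/3 of 3024588 = 2016392; 2,016,392 required, 2,016,392 in favor — approved.
Series B: 4/5 of 2095671 = 1676536.80, rounded up to 1676537; 1,676,537 required, 1,676,995 in favor — approved.
Series C: 4/5 of 909291 = 727432.80, rounded up to 727433; 727,433 required, 727,520 in favor — approved.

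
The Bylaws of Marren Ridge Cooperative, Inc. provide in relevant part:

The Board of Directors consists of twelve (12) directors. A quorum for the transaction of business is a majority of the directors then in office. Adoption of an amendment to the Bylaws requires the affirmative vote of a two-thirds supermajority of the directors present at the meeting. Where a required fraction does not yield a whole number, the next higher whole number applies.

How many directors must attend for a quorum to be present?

A majority of 12 is 7.

7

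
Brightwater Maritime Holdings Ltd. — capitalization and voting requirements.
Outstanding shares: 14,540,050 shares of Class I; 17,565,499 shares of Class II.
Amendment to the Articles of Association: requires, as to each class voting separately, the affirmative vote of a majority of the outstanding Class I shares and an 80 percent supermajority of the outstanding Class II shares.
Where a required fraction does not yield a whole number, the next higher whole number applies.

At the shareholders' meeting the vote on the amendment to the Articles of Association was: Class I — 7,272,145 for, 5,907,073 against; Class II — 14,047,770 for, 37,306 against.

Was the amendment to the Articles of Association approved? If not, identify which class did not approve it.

Class I: a majority of 14540050 is 7270026; 7,270,026 required, 7,272,145 in favor — approved.
Class II: 4/5 of 17565499 = 14052399.20, rounded up to 14052400; 14,052,400 required, 14,047,770 in favor — not approved.

Not approved — the Class II shares did not give the required vote.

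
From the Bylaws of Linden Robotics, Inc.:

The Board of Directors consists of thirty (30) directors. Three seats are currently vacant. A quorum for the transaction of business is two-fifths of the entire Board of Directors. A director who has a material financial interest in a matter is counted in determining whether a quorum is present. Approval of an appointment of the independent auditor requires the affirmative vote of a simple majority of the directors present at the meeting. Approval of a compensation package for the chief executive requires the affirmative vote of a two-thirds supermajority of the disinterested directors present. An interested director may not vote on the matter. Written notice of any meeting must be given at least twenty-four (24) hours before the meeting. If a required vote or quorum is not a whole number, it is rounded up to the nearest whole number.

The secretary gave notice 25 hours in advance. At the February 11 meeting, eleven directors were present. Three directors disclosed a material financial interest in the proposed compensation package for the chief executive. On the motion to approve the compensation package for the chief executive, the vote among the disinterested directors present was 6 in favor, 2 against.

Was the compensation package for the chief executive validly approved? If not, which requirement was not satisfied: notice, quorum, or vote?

Invalid — quorum requirement not satisfied.

Notice: 25 hours given; 24 required (25 ≥ 24). Satisfied.
Quorum: 11 present (interested directors count toward quorum); quorum is 12. Not satisfied.
Vote: the compensation package for the chief executive requires two-thirds of the disinterested directors present (11 − 3 = 8). 2/3 of 8 = 5.33, rounded up to 6, so 6 affirmative votes are needed; 6 voted in favor. Satisfied. (Moot — without a quorum no business can be validly transacted.)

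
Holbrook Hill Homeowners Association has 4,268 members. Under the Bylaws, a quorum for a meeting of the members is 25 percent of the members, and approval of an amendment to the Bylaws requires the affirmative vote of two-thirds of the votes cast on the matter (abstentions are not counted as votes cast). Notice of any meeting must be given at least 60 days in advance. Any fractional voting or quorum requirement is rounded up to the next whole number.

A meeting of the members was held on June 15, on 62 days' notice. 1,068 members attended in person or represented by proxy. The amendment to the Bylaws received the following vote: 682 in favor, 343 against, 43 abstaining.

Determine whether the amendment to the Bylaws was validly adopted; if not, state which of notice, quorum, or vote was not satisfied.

Invalid — vote requirement not satisfied.

Notice: 62 days given; 60 required. Satisfied.
Quorum: 25% of 4,268 = 1,067; 1,068 present. Satisfied.
Vote: requires two-thirds of the votes cast (1,068 − 43 abstaining = 1,025); 2/3 of 1025 = 683.33, rounded up to 684, so 684 needed; 682 in favor. Not satisfied.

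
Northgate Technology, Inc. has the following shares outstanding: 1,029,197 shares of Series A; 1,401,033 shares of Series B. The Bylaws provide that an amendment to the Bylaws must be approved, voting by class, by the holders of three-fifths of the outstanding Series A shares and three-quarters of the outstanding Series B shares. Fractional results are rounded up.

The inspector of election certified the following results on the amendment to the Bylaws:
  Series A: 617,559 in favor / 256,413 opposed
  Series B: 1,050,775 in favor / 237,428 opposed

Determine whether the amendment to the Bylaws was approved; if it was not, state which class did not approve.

Series A: 3/5 of 1029197 = 617518.20, rounded up to 617519; 617,519 required, 617,559 in favor — approved.
Series B: 3/4 of 1401033 = 1050774.75, rounded up to 1050775; 1,050,775 required, 1,050,775 in favor — approved.

Approved — every class gave the required vote.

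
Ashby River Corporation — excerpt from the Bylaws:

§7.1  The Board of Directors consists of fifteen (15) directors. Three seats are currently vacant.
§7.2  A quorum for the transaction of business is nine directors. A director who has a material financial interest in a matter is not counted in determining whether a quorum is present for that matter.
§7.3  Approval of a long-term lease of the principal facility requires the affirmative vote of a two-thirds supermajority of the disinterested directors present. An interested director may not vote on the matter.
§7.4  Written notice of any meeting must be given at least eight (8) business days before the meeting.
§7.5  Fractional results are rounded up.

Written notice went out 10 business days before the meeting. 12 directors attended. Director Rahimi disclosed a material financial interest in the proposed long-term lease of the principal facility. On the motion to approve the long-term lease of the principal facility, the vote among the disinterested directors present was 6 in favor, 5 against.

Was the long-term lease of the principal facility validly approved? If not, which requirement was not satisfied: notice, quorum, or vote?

Invalid — vote requirement not satisfied.

Notice: 10 business days given; 8 required (10 ≥ 8). Satisfied.
Quorum: 12 present, but the 1 interested director does not count, leaving 11. Quorum is 9. Satisfied.
Vote: the long-term lease of the principal facility requires two-thirds of the disinterested directors present (12 − 1 = 11). 2/3 of 11 = 7.33, rounded up to 8, so 8 affirmative votes are needed; 6 voted in favor. Not satisfied.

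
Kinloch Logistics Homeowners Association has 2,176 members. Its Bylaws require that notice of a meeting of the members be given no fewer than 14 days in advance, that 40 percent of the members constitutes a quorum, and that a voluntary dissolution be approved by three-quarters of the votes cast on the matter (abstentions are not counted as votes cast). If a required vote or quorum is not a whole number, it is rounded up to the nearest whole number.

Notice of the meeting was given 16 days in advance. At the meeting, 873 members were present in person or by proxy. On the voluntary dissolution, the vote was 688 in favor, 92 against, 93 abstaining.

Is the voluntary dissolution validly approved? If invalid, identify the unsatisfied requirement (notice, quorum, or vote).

Valid — all requirements satisfied.

Notice: 16 days given; 14 required. Satisfied.
Quorum: 40% of 2,176 = 870.40, rounded up to 871; 873 present. Satisfied.
Vote: requires three-fourths of the votes cast (873 − 93 abstaining = 780); 3/4 of 780 = 585, so 585 needed; 688 in favor. Satisfied.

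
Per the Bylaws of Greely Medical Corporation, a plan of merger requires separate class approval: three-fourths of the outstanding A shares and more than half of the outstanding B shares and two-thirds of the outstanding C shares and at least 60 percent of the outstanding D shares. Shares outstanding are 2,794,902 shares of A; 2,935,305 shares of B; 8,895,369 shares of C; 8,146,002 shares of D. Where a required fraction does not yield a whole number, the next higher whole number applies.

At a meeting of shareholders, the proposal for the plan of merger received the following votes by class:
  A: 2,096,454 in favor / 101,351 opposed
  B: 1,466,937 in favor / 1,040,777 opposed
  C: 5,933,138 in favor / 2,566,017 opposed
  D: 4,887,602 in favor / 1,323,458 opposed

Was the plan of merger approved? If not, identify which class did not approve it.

A: 3/4 of 2794902 = 2096176.50, rounded up to 2096177; 2,096,177 required, 2,096,454 in favor — approved.
B: a majority of 2935305 is 1467653; 1,467,653 required, 1,466,937 in favor — not approved.
C: 2/3 of 8895369 = 5930246; 5,930,246 required, 5,933,138 in favor — approved.
D: 3/5 of 8146002 = 4887601.20, rounded up to 4887602; 4,887,602 required, 4,887,602 in favor — approved.

Not approved — the B shares did not give the required vote.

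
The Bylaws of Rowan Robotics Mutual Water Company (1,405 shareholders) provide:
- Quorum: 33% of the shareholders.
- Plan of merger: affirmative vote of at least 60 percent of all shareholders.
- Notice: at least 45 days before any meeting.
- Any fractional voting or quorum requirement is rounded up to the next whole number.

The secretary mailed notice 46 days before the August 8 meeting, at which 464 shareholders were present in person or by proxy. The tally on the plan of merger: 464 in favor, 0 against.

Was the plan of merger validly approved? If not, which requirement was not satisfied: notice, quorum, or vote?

Notice: 46 days given; 45 required. Satisfied.
Quorum: 33% of 1,405 = 463.65, rounded up to 464; 464 present. Satisfied.
Vote: requires three-fifths of all shareholders (1,405); 3/5 of 1405 = 843, so 843 needed; 464 in favor. Not satisfied.

Invalid — vote requirement not satisfied.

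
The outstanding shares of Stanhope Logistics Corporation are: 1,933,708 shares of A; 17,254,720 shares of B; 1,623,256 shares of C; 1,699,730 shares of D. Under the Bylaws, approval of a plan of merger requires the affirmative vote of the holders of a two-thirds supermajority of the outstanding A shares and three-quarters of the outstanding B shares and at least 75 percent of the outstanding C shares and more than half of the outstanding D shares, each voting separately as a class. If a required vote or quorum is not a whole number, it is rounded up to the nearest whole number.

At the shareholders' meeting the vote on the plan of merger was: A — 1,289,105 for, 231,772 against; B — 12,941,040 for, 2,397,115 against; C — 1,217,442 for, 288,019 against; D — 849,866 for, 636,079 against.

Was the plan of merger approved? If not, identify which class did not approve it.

Not approved — the A shares did not give the required vote.

A: 2/3 of 1933708 = 1289138.67, rounded up to 1289139; 1,289,139 required, 1,289,105 in favor — not approved.
B: 3/4 of 17254720 = 12941040; 12,941,040 required, 12,941,040 in favor — approved.
C: 3/4 of 1623256 = 1217442; 1,217,442 required, 1,217,442 in favor — approved.
D: a majority of 1699730 is 849866; 849,866 required, 849,866 in favor — approved.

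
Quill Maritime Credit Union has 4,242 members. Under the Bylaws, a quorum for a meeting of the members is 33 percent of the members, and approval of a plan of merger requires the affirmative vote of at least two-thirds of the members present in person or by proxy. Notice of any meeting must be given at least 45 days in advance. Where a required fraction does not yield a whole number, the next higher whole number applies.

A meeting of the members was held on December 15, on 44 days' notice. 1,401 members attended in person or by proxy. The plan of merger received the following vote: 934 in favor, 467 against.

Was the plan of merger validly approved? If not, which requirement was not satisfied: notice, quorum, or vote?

Notice: 44 days given; 45 required. Not satisfied.
Quorum: 33% of 4,242 = 1,399.86, rounded up to 1,400; 1,401 present. Satisfied.
Vote: requires two-thirds of those present (1,401); 2/3 of 1401 = 934, so 934 needed; 934 in favor. Satisfied.

Invalid — notice requirement not satisfied.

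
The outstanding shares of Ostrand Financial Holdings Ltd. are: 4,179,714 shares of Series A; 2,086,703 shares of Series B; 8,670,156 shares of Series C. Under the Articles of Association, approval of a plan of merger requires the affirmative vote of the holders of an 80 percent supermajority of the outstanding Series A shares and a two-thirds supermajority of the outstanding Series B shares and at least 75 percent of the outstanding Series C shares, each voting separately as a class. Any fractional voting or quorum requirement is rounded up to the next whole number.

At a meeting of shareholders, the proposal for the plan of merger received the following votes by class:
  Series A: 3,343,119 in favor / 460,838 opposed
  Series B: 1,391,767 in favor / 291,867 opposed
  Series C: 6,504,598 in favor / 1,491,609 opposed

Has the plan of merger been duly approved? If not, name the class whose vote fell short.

Not approved — the Series A shares did not give the required vote.

Series A: 4/5 of 4179714 = 3343771.20, rounded up to 3343772; 3,343,772 required, 3,343,119 in favor — not approved.
Series B: 2/3 of 2086703 = 1391135.33, rounded up to 1391136; 1,391,136 required, 1,391,767 in favor — approved.
Series C: 3/4 of 8670156 = 6502617; 6,502,617 required, 6,504,598 in favor — approved.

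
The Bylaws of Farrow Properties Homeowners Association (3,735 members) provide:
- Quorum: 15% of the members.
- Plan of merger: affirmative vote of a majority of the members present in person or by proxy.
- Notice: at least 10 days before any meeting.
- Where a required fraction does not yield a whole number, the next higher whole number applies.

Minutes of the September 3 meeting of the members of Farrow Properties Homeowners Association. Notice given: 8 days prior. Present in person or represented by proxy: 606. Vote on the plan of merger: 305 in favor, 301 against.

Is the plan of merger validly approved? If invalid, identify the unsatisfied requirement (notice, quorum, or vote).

Invalid — notice requirement not satisfied.

Notice: 8 days given; 10 required. Not satisfied.
Quorum: 15% of 3,735 = 560.25, rounded up to 561; 606 present. Satisfied.
Vote: requires a majority of those present (606); a majority of 606 is 304, so 304 needed; 305 in favor. Satisfied.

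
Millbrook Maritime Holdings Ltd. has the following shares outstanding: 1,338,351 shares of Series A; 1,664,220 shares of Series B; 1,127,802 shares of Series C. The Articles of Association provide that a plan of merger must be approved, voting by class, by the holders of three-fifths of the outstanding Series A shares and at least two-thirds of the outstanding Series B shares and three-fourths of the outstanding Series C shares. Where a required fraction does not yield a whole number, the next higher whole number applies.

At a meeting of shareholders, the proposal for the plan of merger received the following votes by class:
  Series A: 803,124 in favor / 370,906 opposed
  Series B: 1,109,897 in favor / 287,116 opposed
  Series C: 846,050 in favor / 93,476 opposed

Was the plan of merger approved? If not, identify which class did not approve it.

Series A: 3/5 of 1338351 = 803010.60, rounded up to 803011; 803,011 required, 803,124 in favor — approved.
Series B: 2/3 of 1664220 = 1109480; 1,109,480 required, 1,109,897 in favor — approved.
Series C: 3/4 of 1127802 = 845851.50, rounded up to 845852; 845,852 required, 846,050 in favor — approved.

Approved — every class gave the required vote.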